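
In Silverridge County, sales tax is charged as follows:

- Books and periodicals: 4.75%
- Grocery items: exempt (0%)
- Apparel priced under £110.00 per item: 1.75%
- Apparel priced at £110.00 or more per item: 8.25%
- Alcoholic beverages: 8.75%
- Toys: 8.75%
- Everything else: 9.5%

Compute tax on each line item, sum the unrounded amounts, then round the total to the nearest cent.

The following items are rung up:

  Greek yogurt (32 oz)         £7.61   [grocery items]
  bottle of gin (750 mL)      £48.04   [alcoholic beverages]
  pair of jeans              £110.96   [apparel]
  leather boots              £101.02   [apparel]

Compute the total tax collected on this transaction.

£15.13

Greek yogurt (32 oz) £7.61: grocery items → 0% → £0.00
Bottle of gin (750 mL) £48.04: alcoholic beverages → 8.75% → £4.2035
Pair of jeans £110.96: apparel, £110.00 or more → 8.25% → £9.1542
Leather boots £101.02: apparel, under £110.00 → 1.75% → £1.76785
Unrounded tax sum = £15.12555 → £15.13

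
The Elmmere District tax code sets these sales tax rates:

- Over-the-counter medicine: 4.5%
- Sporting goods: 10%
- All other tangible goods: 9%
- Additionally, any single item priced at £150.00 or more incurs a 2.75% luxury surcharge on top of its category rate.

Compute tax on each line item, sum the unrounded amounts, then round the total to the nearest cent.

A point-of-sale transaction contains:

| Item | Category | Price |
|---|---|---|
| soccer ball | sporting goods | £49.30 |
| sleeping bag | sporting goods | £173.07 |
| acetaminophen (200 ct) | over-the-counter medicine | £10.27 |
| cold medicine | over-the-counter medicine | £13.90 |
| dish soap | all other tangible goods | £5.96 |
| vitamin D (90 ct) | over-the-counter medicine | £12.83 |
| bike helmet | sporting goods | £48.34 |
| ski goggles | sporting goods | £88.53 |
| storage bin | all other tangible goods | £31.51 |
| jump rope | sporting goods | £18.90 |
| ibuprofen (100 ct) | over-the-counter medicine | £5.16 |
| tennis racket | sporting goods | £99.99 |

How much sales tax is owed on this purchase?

£57.84

Soccer ball £49.30: sporting goods → 10% → £4.93
Sleeping bag £173.07: sporting goods → 10% + 2.75% surcharge = 12.75% → £22.066425
Acetaminophen (200 ct) £10.27: over-the-counter medicine → 4.5% → £0.46215
Cold medicine £13.90: over-the-counter medicine → 4.5% → £0.6255
Dish soap £5.96: all other tangible goods → 9% → £0.5364
Vitamin D (90 ct) £12.83: over-the-counter medicine → 4.5% → £0.57735
Bike helmet £48.34: sporting goods → 10% → £4.834
Ski goggles £88.53: sporting goods → 10% → £8.853
Storage bin £31.51: all other tangible goods → 9% → £2.8359
Jump rope £18.90: sporting goods → 10% → £1.89
Ibuprofen (100 ct) £5.16: over-the-counter medicine → 4.5% → £0.2322
Tennis racket £99.99: sporting goods → 10% → £9.999
Unrounded tax sum = £57.841925 → £57.84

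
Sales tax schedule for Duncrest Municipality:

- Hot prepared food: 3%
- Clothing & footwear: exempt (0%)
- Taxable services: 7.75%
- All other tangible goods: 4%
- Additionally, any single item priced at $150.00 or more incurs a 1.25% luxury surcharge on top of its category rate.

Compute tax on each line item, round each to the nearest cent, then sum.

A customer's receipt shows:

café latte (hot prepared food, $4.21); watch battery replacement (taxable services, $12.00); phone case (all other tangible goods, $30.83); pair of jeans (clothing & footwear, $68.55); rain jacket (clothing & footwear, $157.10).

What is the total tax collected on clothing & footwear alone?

$1.96

Pair of jeans $68.55: clothing & footwear → 0% → $0.00
Rain jacket $157.10: clothing & footwear → 0% + 1.25% surcharge = 1.25% → $1.96
Tax on clothing & footwear = $0.00 + $1.96 = $1.96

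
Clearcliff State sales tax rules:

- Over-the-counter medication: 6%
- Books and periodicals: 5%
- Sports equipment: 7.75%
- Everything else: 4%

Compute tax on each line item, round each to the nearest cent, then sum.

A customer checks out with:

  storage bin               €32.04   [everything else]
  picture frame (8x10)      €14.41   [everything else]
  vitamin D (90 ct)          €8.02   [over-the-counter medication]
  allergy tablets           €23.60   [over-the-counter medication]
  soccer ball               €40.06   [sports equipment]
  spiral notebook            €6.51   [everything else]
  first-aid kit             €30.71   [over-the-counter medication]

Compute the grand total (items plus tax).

Storage bin €32.04: everything else → 4% → €1.28
Picture frame (8x10) €14.41: everything else → 4% → €0.58
Vitamin D (90 ct) €8.02: over-the-counter medication → 6% → €0.48
Allergy tablets €23.60: over-the-counter medication → 6% → €1.42
Soccer ball €40.06: sports equipment → 7.75% → €3.10
Spiral notebook €6.51: everything else → 4% → €0.26
First-aid kit €30.71: over-the-counter medication → 6% → €1.84
Subtotal = €155.35; tax = €8.96; total due = €164.31

€164.31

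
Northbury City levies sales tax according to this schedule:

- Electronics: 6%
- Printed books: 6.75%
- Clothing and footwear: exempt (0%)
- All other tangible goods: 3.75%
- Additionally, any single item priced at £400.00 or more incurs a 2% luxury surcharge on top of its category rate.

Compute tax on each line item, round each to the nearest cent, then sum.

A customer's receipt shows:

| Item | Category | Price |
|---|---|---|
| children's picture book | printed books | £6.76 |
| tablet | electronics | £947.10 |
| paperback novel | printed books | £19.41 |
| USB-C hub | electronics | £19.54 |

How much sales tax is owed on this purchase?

£78.71

Children's picture book £6.76: printed books → 6.75% → £0.46
Tablet £947.10: electronics → 6% + 2% surcharge = 8% → £75.77
Paperback novel £19.41: printed books → 6.75% → £1.31
USB-C hub £19.54: electronics → 6% → £1.17
Total tax = £0.46 + £75.77 + £1.31 + £1.17 = £78.71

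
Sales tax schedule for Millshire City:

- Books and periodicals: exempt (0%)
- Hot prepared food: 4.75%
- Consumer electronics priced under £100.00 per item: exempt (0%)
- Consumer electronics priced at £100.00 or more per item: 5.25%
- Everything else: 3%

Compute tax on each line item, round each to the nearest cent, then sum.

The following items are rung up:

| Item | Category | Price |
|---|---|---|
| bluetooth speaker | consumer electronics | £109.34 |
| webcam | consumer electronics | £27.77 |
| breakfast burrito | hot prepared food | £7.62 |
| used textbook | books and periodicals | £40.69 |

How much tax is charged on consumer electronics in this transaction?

£5.74

Bluetooth speaker £109.34: consumer electronics, £100.00 or more → 5.25% → £5.74
Webcam £27.77: consumer electronics, under £100.00 → 0% → £0.00
Tax on consumer electronics = £5.74 + £0.00 = £5.74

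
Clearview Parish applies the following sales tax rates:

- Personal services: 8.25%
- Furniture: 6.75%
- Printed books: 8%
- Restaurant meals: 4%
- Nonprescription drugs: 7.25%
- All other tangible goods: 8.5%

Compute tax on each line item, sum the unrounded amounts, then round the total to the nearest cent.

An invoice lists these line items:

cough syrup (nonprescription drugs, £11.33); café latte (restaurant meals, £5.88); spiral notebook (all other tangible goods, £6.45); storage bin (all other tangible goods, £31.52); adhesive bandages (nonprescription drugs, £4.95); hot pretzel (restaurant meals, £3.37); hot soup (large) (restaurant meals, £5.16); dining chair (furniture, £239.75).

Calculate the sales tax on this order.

Cough syrup £11.33: nonprescription drugs → 7.25% → £0.821425
Café latte £5.88: restaurant meals → 4% → £0.2352
Spiral notebook £6.45: all other tangible goods → 8.5% → £0.54825
Storage bin £31.52: all other tangible goods → 8.5% → £2.6792
Adhesive bandages £4.95: nonprescription drugs → 7.25% → £0.358875
Hot pretzel £3.37: restaurant meals → 4% → £0.1348
Hot soup (large) £5.16: restaurant meals → 4% → £0.2064
Dining chair £239.75: furniture → 6.75% → £16.183125
Unrounded tax sum = £21.167275 → £21.17

£21.17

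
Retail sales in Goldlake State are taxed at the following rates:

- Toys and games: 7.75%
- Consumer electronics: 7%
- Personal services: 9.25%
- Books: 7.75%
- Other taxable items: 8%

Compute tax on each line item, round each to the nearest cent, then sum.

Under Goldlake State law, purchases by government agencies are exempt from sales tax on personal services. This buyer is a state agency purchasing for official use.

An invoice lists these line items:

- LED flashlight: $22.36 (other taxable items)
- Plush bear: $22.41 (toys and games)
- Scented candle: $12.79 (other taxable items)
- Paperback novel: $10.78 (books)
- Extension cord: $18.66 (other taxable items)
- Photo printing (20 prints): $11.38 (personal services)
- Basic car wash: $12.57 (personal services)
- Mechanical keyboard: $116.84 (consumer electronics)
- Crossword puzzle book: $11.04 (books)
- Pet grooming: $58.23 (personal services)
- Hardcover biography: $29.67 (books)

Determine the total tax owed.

$18.22

LED flashlight $22.36: other taxable items → 8% → $1.79
Plush bear $22.41: toys and games → 7.75% → $1.74
Scented candle $12.79: other taxable items → 8% → $1.02
Paperback novel $10.78: books → 7.75% → $0.84
Extension cord $18.66: other taxable items → 8% → $1.49
Photo printing (20 prints) $11.38: personal services, buyer-exempt → 0% → $0.00
Basic car wash $12.57: personal services, buyer-exempt → 0% → $0.00
Mechanical keyboard $116.84: consumer electronics → 7% → $8.18
Crossword puzzle book $11.04: books → 7.75% → $0.86
Pet grooming $58.23: personal services, buyer-exempt → 0% → $0.00
Hardcover biography $29.67: books → 7.75% → $2.30
Total tax = $1.79 + $1.74 + $1.02 + $0.84 + $1.49 + $8.18 + $0.86 + $2.30 = $18.22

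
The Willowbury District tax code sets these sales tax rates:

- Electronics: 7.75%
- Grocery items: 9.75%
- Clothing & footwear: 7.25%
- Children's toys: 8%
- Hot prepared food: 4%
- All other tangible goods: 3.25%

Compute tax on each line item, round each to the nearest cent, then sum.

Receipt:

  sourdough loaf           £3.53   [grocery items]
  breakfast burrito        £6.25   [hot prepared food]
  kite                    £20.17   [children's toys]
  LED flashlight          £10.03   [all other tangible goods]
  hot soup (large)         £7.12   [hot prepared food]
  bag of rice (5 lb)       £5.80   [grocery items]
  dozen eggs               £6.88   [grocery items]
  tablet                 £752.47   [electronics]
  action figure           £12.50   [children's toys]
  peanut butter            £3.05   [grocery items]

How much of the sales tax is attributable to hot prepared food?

£0.53

Breakfast burrito £6.25: hot prepared food → 4% → £0.25
Hot soup (large) £7.12: hot prepared food → 4% → £0.28
Tax on hot prepared food = £0.25 + £0.28 = £0.53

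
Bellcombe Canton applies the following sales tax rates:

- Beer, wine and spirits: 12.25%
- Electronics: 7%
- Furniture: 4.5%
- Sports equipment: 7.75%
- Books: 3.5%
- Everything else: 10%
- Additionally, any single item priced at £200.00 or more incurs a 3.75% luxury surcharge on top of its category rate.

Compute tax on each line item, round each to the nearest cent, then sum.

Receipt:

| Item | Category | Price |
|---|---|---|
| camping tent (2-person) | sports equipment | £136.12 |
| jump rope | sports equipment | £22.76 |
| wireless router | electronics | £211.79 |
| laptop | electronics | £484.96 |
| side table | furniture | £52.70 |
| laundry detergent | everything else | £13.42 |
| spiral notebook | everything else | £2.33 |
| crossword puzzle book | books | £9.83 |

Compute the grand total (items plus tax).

£1025.40

Camping tent (2-person) £136.12: sports equipment → 7.75% → £10.55
Jump rope £22.76: sports equipment → 7.75% → £1.76
Wireless router £211.79: electronics → 7% + 3.75% surcharge = 10.75% → £22.77
Laptop £484.96: electronics → 7% + 3.75% surcharge = 10.75% → £52.13
Side table £52.70: furniture → 4.5% → £2.37
Laundry detergent £13.42: everything else → 10% → £1.34
Spiral notebook £2.33: everything else → 10% → £0.23
Crossword puzzle book £9.83: books → 3.5% → £0.34
Subtotal = £933.91; tax = £91.49; total due = £1025.40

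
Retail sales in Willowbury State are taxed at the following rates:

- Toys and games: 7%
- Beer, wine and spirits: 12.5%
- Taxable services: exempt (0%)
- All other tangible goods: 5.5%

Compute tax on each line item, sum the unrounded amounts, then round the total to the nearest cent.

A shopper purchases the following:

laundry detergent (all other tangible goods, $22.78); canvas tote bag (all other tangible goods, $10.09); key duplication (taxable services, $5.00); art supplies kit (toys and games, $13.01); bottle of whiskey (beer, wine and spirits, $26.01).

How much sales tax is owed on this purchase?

Laundry detergent $22.78: all other tangible goods → 5.5% → $1.2529
Canvas tote bag $10.09: all other tangible goods → 5.5% → $0.55495
Key duplication $5.00: taxable services → 0% → $0.00
Art supplies kit $13.01: toys and games → 7% → $0.9107
Bottle of whiskey $26.01: beer, wine and spirits → 12.5% → $3.25125
Unrounded tax sum = $5.9698 → $5.97

$5.97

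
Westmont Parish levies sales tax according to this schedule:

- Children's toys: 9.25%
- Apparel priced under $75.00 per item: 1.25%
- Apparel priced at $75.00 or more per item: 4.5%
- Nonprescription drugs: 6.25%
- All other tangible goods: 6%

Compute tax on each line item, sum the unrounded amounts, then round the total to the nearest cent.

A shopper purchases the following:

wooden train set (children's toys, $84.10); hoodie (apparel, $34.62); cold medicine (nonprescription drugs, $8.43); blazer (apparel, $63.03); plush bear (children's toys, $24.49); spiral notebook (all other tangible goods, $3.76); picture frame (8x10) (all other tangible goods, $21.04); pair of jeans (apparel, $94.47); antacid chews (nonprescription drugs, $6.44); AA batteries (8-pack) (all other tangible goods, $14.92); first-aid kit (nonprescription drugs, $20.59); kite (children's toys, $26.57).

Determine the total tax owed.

$22.57

Wooden train set $84.10: children's toys → 9.25% → $7.77925
Hoodie $34.62: apparel, under $75.00 → 1.25% → $0.43275
Cold medicine $8.43: nonprescription drugs → 6.25% → $0.526875
Blazer $63.03: apparel, under $75.00 → 1.25% → $0.787875
Plush bear $24.49: children's toys → 9.25% → $2.265325
Spiral notebook $3.76: all other tangible goods → 6% → $0.2256
Picture frame (8x10) $21.04: all other tangible goods → 6% → $1.2624
Pair of jeans $94.47: apparel, $75.00 or more → 4.5% → $4.25115
Antacid chews $6.44: nonprescription drugs → 6.25% → $0.4025
AA batteries (8-pack) $14.92: all other tangible goods → 6% → $0.8952
First-aid kit $20.59: nonprescription drugs → 6.25% → $1.286875
Kite $26.57: children's toys → 9.25% → $2.457725
Unrounded tax sum = $22.573525 → $22.57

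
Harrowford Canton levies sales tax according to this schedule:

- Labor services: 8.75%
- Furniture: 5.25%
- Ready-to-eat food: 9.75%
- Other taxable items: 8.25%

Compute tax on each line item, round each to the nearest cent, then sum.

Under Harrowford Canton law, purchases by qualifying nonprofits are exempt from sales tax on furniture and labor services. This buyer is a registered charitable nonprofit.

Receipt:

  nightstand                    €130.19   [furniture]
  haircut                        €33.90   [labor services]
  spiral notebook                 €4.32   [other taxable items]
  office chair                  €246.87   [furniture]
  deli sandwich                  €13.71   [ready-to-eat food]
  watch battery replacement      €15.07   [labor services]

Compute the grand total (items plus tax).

€445.76

Nightstand €130.19: furniture, buyer-exempt → 0% → €0.00
Haircut €33.90: labor services, buyer-exempt → 0% → €0.00
Spiral notebook €4.32: other taxable items → 8.25% → €0.36
Office chair €246.87: furniture, buyer-exempt → 0% → €0.00
Deli sandwich €13.71: ready-to-eat food → 9.75% → €1.34
Watch battery replacement €15.07: labor services, buyer-exempt → 0% → €0.00
Subtotal = €444.06; tax = €1.70; total due = €445.76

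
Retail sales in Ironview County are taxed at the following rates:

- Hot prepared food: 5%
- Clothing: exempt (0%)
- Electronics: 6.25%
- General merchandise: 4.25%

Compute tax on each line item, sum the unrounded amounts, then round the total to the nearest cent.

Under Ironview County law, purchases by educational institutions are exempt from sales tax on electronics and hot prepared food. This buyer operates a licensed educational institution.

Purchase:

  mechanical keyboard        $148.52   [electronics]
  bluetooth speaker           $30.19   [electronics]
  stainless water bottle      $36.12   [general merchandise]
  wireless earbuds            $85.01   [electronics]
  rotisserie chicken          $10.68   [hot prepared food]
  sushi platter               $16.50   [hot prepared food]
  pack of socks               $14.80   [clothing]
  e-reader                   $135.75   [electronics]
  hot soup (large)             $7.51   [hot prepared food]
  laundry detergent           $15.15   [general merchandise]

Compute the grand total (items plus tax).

$502.41

Mechanical keyboard $148.52: electronics, buyer-exempt → 0% → $0.00
Bluetooth speaker $30.19: electronics, buyer-exempt → 0% → $0.00
Stainless water bottle $36.12: general merchandise → 4.25% → $1.5351
Wireless earbuds $85.01: electronics, buyer-exempt → 0% → $0.00
Rotisserie chicken $10.68: hot prepared food, buyer-exempt → 0% → $0.00
Sushi platter $16.50: hot prepared food, buyer-exempt → 0% → $0.00
Pack of socks $14.80: clothing → 0% → $0.00
E-reader $135.75: electronics, buyer-exempt → 0% → $0.00
Hot soup (large) $7.51: hot prepared food, buyer-exempt → 0% → $0.00
Laundry detergent $15.15: general merchandise → 4.25% → $0.643875
Subtotal = $500.23; unrounded tax = $2.178975 → $2.18; total due = $502.41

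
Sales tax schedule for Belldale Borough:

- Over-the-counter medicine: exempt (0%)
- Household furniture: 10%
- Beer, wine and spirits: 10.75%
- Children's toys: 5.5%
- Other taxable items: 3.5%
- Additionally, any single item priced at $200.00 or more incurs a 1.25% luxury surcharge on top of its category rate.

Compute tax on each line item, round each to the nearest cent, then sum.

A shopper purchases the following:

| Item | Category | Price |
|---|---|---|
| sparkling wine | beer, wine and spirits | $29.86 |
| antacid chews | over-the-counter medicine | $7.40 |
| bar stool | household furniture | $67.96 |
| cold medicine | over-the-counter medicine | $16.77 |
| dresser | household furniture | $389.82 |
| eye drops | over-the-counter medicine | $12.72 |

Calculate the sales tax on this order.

$53.86

Sparkling wine $29.86: beer, wine and spirits → 10.75% → $3.21
Antacid chews $7.40: over-the-counter medicine → 0% → $0.00
Bar stool $67.96: household furniture → 10% → $6.80
Cold medicine $16.77: over-the-counter medicine → 0% → $0.00
Dresser $389.82: household furniture → 10% + 1.25% surcharge = 11.25% → $43.85
Eye drops $12.72: over-the-counter medicine → 0% → $0.00
Total tax = $3.21 + $6.80 + $43.85 = $53.86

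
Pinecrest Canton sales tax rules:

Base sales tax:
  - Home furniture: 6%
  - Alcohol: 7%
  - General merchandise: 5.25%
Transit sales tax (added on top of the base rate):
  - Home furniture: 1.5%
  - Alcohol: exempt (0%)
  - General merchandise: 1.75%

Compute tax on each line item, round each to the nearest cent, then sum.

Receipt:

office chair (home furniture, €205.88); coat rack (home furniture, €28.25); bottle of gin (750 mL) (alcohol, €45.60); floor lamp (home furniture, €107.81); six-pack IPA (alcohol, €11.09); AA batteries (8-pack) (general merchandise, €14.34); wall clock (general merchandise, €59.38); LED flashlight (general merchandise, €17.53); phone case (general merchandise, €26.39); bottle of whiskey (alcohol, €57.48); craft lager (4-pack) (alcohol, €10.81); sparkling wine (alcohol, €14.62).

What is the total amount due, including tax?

Office chair €205.88: home furniture → 6% + 1.5% transit = 7.5% → €15.44
Coat rack €28.25: home furniture → 6% + 1.5% transit = 7.5% → €2.12
Bottle of gin (750 mL) €45.60: alcohol → 7% + 0% transit = 7% → €3.19
Floor lamp €107.81: home furniture → 6% + 1.5% transit = 7.5% → €8.09
Six-pack IPA €11.09: alcohol → 7% + 0% transit = 7% → €0.78
AA batteries (8-pack) €14.34: general merchandise → 5.25% + 1.75% transit = 7% → €1.00
Wall clock €59.38: general merchandise → 5.25% + 1.75% transit = 7% → €4.16
LED flashlight €17.53: general merchandise → 5.25% + 1.75% transit = 7% → €1.23
Phone case €26.39: general merchandise → 5.25% + 1.75% transit = 7% → €1.85
Bottle of whiskey €57.48: alcohol → 7% + 0% transit = 7% → €4.02
Craft lager (4-pack) €10.81: alcohol → 7% + 0% transit = 7% → €0.76
Sparkling wine €14.62: alcohol → 7% + 0% transit = 7% → €1.02
Subtotal = €599.18; tax = €43.66; total due = €642.84

€642.84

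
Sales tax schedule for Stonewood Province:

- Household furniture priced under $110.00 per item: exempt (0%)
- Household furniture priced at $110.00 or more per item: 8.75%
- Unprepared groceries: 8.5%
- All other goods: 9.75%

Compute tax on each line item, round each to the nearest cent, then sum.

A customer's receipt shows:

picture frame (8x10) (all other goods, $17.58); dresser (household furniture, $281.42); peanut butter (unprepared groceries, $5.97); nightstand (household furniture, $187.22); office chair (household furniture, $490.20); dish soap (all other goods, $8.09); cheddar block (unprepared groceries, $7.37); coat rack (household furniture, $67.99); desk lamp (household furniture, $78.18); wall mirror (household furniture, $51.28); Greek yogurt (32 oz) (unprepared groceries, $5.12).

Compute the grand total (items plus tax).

$1288.39

Picture frame (8x10) $17.58: all other goods → 9.75% → $1.71
Dresser $281.42: household furniture, $110.00 or more → 8.75% → $24.62
Peanut butter $5.97: unprepared groceries → 8.5% → $0.51
Nightstand $187.22: household furniture, $110.00 or more → 8.75% → $16.38
Office chair $490.20: household furniture, $110.00 or more → 8.75% → $42.89
Dish soap $8.09: all other goods → 9.75% → $0.79
Cheddar block $7.37: unprepared groceries → 8.5% → $0.63
Coat rack $67.99: household furniture, under $110.00 → 0% → $0.00
Desk lamp $78.18: household furniture, under $110.00 → 0% → $0.00
Wall mirror $51.28: household furniture, under $110.00 → 0% → $0.00
Greek yogurt (32 oz) $5.12: unprepared groceries → 8.5% → $0.44
Subtotal = $1200.42; tax = $87.97; total due = $1288.39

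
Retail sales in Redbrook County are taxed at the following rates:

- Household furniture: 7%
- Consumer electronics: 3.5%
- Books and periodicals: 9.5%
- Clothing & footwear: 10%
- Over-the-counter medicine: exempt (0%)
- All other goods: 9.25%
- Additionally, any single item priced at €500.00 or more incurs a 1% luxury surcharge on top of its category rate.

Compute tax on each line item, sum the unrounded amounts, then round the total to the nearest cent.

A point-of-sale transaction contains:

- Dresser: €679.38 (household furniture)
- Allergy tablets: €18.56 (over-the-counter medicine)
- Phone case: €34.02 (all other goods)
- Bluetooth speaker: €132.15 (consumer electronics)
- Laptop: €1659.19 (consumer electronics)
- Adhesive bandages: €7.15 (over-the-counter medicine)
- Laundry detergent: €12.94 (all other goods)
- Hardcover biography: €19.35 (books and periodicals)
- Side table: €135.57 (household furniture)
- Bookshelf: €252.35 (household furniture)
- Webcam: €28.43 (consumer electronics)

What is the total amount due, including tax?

Dresser €679.38: household furniture → 7% + 1% surcharge = 8% → €54.3504
Allergy tablets €18.56: over-the-counter medicine → 0% → €0.00
Phone case €34.02: all other goods → 9.25% → €3.14685
Bluetooth speaker €132.15: consumer electronics → 3.5% → €4.62525
Laptop €1659.19: consumer electronics → 3.5% + 1% surcharge = 4.5% → €74.66355
Adhesive bandages €7.15: over-the-counter medicine → 0% → €0.00
Laundry detergent €12.94: all other goods → 9.25% → €1.19695
Hardcover biography €19.35: books and periodicals → 9.5% → €1.83825
Side table €135.57: household furniture → 7% → €9.4899
Bookshelf €252.35: household furniture → 7% → €17.6645
Webcam €28.43: consumer electronics → 3.5% → €0.99505
Subtotal = €2979.09; unrounded tax = €167.9707 → €167.97; total due = €3147.06

€3147.06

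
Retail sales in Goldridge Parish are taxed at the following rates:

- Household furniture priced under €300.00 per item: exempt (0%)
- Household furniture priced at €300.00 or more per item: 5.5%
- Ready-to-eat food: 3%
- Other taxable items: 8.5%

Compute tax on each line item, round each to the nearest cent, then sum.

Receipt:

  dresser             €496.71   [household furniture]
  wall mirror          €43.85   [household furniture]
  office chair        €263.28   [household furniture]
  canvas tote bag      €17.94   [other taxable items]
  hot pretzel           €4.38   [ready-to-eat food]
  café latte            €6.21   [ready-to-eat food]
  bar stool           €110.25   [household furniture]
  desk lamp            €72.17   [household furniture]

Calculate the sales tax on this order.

€29.16

Dresser €496.71: household furniture, €300.00 or more → 5.5% → €27.32
Wall mirror €43.85: household furniture, under €300.00 → 0% → €0.00
Office chair €263.28: household furniture, under €300.00 → 0% → €0.00
Canvas tote bag €17.94: other taxable items → 8.5% → €1.52
Hot pretzel €4.38: ready-to-eat food → 3% → €0.13
Café latte €6.21: ready-to-eat food → 3% → €0.19
Bar stool €110.25: household furniture, under €300.00 → 0% → €0.00
Desk lamp €72.17: household furniture, under €300.00 → 0% → €0.00
Total tax = €27.32 + €1.52 + €0.13 + €0.19 = €29.16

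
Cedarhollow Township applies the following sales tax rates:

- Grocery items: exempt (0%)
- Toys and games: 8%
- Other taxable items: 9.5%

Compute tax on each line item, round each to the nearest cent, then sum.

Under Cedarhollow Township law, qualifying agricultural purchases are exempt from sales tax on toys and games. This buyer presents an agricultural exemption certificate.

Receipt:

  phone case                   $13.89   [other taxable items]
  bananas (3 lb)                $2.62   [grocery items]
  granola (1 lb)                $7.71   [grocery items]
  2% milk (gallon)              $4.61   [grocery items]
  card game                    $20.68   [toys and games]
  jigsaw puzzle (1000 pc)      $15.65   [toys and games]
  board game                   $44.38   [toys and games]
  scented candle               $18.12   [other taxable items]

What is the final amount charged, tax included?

Phone case $13.89: other taxable items → 9.5% → $1.32
Bananas (3 lb) $2.62: grocery items → 0% → $0.00
Granola (1 lb) $7.71: grocery items → 0% → $0.00
2% milk (gallon) $4.61: grocery items → 0% → $0.00
Card game $20.68: toys and games, buyer-exempt → 0% → $0.00
Jigsaw puzzle (1000 pc) $15.65: toys and games, buyer-exempt → 0% → $0.00
Board game $44.38: toys and games, buyer-exempt → 0% → $0.00
Scented candle $18.12: other taxable items → 9.5% → $1.72
Subtotal = $127.66; tax = $3.04; total due = $130.70

$130.70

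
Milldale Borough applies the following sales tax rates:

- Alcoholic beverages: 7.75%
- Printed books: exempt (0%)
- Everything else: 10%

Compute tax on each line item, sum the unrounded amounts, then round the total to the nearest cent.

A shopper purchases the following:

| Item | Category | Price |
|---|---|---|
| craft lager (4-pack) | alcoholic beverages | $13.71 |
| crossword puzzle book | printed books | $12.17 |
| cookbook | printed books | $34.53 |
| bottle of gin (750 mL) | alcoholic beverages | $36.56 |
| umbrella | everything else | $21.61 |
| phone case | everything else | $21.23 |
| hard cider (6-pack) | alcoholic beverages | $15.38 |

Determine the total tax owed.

$9.37

Craft lager (4-pack) $13.71: alcoholic beverages → 7.75% → $1.062525
Crossword puzzle book $12.17: printed books → 0% → $0.00
Cookbook $34.53: printed books → 0% → $0.00
Bottle of gin (750 mL) $36.56: alcoholic beverages → 7.75% → $2.8334
Umbrella $21.61: everything else → 10% → $2.161
Phone case $21.23: everything else → 10% → $2.123
Hard cider (6-pack) $15.38: alcoholic beverages → 7.75% → $1.19195
Unrounded tax sum = $9.371875 → $9.37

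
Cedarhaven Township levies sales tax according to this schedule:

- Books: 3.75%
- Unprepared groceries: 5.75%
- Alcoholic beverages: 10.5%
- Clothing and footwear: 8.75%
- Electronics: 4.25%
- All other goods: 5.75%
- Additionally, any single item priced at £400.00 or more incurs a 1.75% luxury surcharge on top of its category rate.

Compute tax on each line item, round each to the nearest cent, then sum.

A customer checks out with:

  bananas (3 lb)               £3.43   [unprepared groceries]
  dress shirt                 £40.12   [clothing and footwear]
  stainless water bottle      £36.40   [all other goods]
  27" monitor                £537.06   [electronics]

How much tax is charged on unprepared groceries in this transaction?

£0.20

Bananas (3 lb) £3.43: unprepared groceries → 5.75% → £0.20
Tax on unprepared groceries = £0.20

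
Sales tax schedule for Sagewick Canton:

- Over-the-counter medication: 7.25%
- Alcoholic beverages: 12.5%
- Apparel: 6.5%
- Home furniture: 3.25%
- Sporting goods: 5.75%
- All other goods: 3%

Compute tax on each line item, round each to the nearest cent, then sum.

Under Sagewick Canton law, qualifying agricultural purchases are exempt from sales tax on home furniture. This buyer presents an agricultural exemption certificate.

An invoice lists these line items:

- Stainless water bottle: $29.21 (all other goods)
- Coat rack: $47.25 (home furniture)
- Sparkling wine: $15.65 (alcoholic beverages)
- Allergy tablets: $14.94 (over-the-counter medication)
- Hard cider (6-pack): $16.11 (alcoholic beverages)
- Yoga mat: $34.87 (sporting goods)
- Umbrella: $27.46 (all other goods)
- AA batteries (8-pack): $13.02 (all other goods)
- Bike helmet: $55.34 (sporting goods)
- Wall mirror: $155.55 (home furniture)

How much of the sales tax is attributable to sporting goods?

$5.19

Yoga mat $34.87: sporting goods → 5.75% → $2.01
Bike helmet $55.34: sporting goods → 5.75% → $3.18
Tax on sporting goods = $2.01 + $3.18 = $5.19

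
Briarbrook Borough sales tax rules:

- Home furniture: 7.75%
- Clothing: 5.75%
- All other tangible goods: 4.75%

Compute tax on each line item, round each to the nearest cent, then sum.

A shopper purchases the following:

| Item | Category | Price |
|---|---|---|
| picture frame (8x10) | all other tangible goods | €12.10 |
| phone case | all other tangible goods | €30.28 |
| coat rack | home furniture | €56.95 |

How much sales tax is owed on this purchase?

€6.42

Picture frame (8x10) €12.10: all other tangible goods → 4.75% → €0.57
Phone case €30.28: all other tangible goods → 4.75% → €1.44
Coat rack €56.95: home furniture → 7.75% → €4.41
Total tax = €0.57 + €1.44 + €4.41 = €6.42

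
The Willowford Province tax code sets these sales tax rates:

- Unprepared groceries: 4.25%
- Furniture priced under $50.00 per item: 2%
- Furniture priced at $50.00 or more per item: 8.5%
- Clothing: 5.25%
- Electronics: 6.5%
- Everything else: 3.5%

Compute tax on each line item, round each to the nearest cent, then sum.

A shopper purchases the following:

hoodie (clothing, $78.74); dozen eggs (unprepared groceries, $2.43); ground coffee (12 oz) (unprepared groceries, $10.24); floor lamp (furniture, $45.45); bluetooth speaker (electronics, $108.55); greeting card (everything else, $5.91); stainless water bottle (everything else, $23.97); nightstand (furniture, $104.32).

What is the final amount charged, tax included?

Hoodie $78.74: clothing → 5.25% → $4.13
Dozen eggs $2.43: unprepared groceries → 4.25% → $0.10
Ground coffee (12 oz) $10.24: unprepared groceries → 4.25% → $0.44
Floor lamp $45.45: furniture, under $50.00 → 2% → $0.91
Bluetooth speaker $108.55: electronics → 6.5% → $7.06
Greeting card $5.91: everything else → 3.5% → $0.21
Stainless water bottle $23.97: everything else → 3.5% → $0.84
Nightstand $104.32: furniture, $50.00 or more → 8.5% → $8.87
Subtotal = $379.61; tax = $22.56; total due = $402.17

$402.17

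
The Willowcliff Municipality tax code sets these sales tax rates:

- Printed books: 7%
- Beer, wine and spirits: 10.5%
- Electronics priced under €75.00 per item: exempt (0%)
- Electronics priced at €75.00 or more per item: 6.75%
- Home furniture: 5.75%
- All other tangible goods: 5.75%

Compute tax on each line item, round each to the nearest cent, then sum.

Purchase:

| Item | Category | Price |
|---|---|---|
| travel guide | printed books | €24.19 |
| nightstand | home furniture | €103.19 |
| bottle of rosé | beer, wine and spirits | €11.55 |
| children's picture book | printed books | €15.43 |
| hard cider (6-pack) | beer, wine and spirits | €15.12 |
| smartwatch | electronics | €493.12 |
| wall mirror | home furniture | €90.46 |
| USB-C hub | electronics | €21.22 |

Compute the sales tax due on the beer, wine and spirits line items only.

€2.80

Bottle of rosé €11.55: beer, wine and spirits → 10.5% → €1.21
Hard cider (6-pack) €15.12: beer, wine and spirits → 10.5% → €1.59
Tax on beer, wine and spirits = €1.21 + €1.59 = €2.80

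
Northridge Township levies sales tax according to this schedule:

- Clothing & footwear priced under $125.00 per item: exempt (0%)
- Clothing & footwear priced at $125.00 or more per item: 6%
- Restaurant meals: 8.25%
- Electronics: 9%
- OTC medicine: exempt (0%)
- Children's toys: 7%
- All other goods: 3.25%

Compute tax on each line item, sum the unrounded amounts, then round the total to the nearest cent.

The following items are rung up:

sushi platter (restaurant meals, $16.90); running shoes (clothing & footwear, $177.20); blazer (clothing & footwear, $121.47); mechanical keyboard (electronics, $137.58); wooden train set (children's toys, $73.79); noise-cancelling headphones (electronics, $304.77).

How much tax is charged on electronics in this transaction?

Mechanical keyboard $137.58: electronics → 9% → $12.3822
Noise-cancelling headphones $304.77: electronics → 9% → $27.4293
Tax on electronics: unrounded sum = $39.8115 → $39.81

$39.81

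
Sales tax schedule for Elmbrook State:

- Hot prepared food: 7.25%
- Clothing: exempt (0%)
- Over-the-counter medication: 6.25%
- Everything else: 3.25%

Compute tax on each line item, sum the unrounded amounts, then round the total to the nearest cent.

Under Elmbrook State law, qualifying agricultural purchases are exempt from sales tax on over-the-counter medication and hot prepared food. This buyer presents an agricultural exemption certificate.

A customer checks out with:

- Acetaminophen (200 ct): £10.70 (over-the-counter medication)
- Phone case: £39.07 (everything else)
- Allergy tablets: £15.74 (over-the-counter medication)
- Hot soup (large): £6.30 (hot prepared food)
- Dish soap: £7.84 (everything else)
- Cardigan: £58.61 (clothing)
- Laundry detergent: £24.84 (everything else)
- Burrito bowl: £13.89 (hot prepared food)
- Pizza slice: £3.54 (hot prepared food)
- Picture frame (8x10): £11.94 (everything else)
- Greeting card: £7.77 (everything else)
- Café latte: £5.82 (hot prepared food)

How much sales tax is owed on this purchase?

£2.97

Acetaminophen (200 ct) £10.70: over-the-counter medication, buyer-exempt → 0% → £0.00
Phone case £39.07: everything else → 3.25% → £1.269775
Allergy tablets £15.74: over-the-counter medication, buyer-exempt → 0% → £0.00
Hot soup (large) £6.30: hot prepared food, buyer-exempt → 0% → £0.00
Dish soap £7.84: everything else → 3.25% → £0.2548
Cardigan £58.61: clothing → 0% → £0.00
Laundry detergent £24.84: everything else → 3.25% → £0.8073
Burrito bowl £13.89: hot prepared food, buyer-exempt → 0% → £0.00
Pizza slice £3.54: hot prepared food, buyer-exempt → 0% → £0.00
Picture frame (8x10) £11.94: everything else → 3.25% → £0.38805
Greeting card £7.77: everything else → 3.25% → £0.252525
Café latte £5.82: hot prepared food, buyer-exempt → 0% → £0.00
Unrounded tax sum = £2.97245 → £2.97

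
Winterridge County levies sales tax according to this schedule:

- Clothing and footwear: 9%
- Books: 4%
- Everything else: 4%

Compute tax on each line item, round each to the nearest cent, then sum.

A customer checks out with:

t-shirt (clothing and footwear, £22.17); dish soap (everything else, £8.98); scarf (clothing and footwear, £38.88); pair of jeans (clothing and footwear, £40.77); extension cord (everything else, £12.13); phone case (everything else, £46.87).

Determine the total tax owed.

£11.89

T-shirt £22.17: clothing and footwear → 9% → £2.00
Dish soap £8.98: everything else → 4% → £0.36
Scarf £38.88: clothing and footwear → 9% → £3.50
Pair of jeans £40.77: clothing and footwear → 9% → £3.67
Extension cord £12.13: everything else → 4% → £0.49
Phone case £46.87: everything else → 4% → £1.87
Total tax = £2.00 + £0.36 + £3.50 + £3.67 + £0.49 + £1.87 = £11.89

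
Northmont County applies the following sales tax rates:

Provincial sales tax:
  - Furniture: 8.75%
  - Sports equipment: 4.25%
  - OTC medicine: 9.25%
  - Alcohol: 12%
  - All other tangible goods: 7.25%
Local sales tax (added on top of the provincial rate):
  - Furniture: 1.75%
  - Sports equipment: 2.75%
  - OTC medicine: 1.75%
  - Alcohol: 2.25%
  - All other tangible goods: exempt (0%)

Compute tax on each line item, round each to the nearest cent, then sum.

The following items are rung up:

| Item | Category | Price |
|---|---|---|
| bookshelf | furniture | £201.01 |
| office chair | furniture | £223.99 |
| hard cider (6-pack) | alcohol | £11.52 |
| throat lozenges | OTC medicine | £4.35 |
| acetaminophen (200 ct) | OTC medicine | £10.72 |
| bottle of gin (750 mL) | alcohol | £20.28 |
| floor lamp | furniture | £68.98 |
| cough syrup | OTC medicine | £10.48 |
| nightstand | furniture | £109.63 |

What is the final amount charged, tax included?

Bookshelf £201.01: furniture → 8.75% + 1.75% local = 10.5% → £21.11
Office chair £223.99: furniture → 8.75% + 1.75% local = 10.5% → £23.52
Hard cider (6-pack) £11.52: alcohol → 12% + 2.25% local = 14.25% → £1.64
Throat lozenges £4.35: OTC medicine → 9.25% + 1.75% local = 11% → £0.48
Acetaminophen (200 ct) £10.72: OTC medicine → 9.25% + 1.75% local = 11% → £1.18
Bottle of gin (750 mL) £20.28: alcohol → 12% + 2.25% local = 14.25% → £2.89
Floor lamp £68.98: furniture → 8.75% + 1.75% local = 10.5% → £7.24
Cough syrup £10.48: OTC medicine → 9.25% + 1.75% local = 11% → £1.15
Nightstand £109.63: furniture → 8.75% + 1.75% local = 10.5% → £11.51
Subtotal = £660.96; tax = £70.72; total due = £731.68

£731.68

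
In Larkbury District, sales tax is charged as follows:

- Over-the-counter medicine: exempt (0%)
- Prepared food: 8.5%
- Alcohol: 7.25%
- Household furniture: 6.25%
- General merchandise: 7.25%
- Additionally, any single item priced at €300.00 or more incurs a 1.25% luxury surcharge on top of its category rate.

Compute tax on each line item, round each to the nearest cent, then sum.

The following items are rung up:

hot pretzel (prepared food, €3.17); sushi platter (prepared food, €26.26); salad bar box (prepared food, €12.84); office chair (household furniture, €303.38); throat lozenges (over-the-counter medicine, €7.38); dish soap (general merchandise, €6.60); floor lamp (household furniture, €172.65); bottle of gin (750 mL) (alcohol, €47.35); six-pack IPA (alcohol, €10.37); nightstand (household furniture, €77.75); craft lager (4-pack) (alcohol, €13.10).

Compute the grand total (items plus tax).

€728.45

Hot pretzel €3.17: prepared food → 8.5% → €0.27
Sushi platter €26.26: prepared food → 8.5% → €2.23
Salad bar box €12.84: prepared food → 8.5% → €1.09
Office chair €303.38: household furniture → 6.25% + 1.25% surcharge = 7.5% → €22.75
Throat lozenges €7.38: over-the-counter medicine → 0% → €0.00
Dish soap €6.60: general merchandise → 7.25% → €0.48
Floor lamp €172.65: household furniture → 6.25% → €10.79
Bottle of gin (750 mL) €47.35: alcohol → 7.25% → €3.43
Six-pack IPA €10.37: alcohol → 7.25% → €0.75
Nightstand €77.75: household furniture → 6.25% → €4.86
Craft lager (4-pack) €13.10: alcohol → 7.25% → €0.95
Subtotal = €680.85; tax = €47.60; total due = €728.45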